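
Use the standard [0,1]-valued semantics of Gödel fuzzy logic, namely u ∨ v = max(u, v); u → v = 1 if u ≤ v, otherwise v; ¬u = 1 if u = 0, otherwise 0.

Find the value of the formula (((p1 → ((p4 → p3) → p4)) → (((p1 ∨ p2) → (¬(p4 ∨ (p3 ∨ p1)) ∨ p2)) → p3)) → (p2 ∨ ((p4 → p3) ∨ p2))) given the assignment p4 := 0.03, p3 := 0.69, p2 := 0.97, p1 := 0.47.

1.00

(p4 → p3): 0.03 ≤ 0.69, so result = 1
((p4 → p3) → p4): 1 > 0.03, so result = 0.03
(p1 → ((p4 → p3) → p4)): 0.47 > 0.03, so result = 0.03
(p1 ∨ p2) = max(0.47, 0.97) = 0.97
(p3 ∨ p1) = max(0.69, 0.47) = 0.69
(p4 ∨ (p3 ∨ p1)) = max(0.03, 0.69) = 0.69
¬(p4 ∨ (p3 ∨ p1)): Gödel ¬ of 0.69 = 0 (operand ≠ 0)
(¬(p4 ∨ (p3 ∨ p1)) ∨ p2) = max(0, 0.97) = 0.97
((p1 ∨ p2) → (¬(p4 ∨ (p3 ∨ p1)) ∨ p2)): 0.97 ≤ 0.97, so result = 1
(((p1 ∨ p2) → (¬(p4 ∨ (p3 ∨ p1)) ∨ p2)) → p3): 1 > 0.69, so result = 0.69
((p1 → ((p4 → p3) → p4)) → (((p1 ∨ p2) → (¬(p4 ∨ (p3 ∨ p1)) ∨ p2)) → p3)): 0.03 ≤ 0.69, so result = 1
(p4 → p3): 0.03 ≤ 0.69, so result = 1
((p4 → p3) ∨ p2) = max(1, 0.97) = 1
(p2 ∨ ((p4 → p3) ∨ p2)) = max(0.97, 1) = 1
(((p1 → ((p4 → p3) → p4)) → (((p1 ∨ p2) → (¬(p4 ∨ (p3 ∨ p1)) ∨ p2)) → p3)) → (p2 ∨ ((p4 → p3) ∨ p2))): 1 ≤ 1, so result = 1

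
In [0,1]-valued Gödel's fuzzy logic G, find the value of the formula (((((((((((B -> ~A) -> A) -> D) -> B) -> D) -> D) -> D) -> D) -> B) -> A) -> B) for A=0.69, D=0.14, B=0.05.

0.05

~A: Gödel ¬ of 0.69 = 0 (operand ≠ 0)
(B -> ~A): 0.05 > 0, so result = 0
((B -> ~A) -> A): 0 ≤ 0.69, so result = 1
(((B -> ~A) -> A) -> D): 1 > 0.14, so result = 0.14
((((B -> ~A) -> A) -> D) -> B): 0.14 > 0.05, so result = 0.05
(((((B -> ~A) -> A) -> D) -> B) -> D): 0.05 ≤ 0.14, so result = 1
((((((B -> ~A) -> A) -> D) -> B) -> D) -> D): 1 > 0.14, so result = 0.14
(((((((B -> ~A) -> A) -> D) -> B) -> D) -> D) -> D): 0.14 ≤ 0.14, so result = 1
((((((((B -> ~A) -> A) -> D) -> B) -> D) -> D) -> D) -> D): 1 > 0.14, so result = 0.14
(((((((((B -> ~A) -> A) -> D) -> B) -> D) -> D) -> D) -> D) -> B): 0.14 > 0.05, so result = 0.05
((((((((((B -> ~A) -> A) -> D) -> B) -> D) -> D) -> D) -> D) -> B) -> A): 0.05 ≤ 0.69, so result = 1
(((((((((((B -> ~A) -> A) -> D) -> B) -> D) -> D) -> D) -> D) -> B) -> A) -> B): 1 > 0.05, so result = 0.05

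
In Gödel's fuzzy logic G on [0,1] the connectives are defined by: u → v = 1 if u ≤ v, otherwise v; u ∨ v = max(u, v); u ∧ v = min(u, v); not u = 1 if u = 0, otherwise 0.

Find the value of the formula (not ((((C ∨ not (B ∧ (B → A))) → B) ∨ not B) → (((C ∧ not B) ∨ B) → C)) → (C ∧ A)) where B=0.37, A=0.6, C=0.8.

1.00

(B → A): 0.37 ≤ 0.6, so result = 1
(B ∧ (B → A)) = min(0.37, 1) = 0.37
not (B ∧ (B → A)): Gödel ¬ of 0.37 = 0 (operand ≠ 0)
(C ∨ not (B ∧ (B → A))) = max(0.8, 0) = 0.8
((C ∨ not (B ∧ (B → A))) → B): 0.8 > 0.37, so result = 0.37
not B: Gödel ¬ of 0.37 = 0 (operand ≠ 0)
(((C ∨ not (B ∧ (B → A))) → B) ∨ not B) = max(0.37, 0) = 0.37
not B: Gödel ¬ of 0.37 = 0 (operand ≠ 0)
(C ∧ not B) = min(0.8, 0) = 0
((C ∧ not B) ∨ B) = max(0, 0.37) = 0.37
(((C ∧ not B) ∨ B) → C): 0.37 ≤ 0.8, so result = 1
((((C ∨ not (B ∧ (B → A))) → B) ∨ not B) → (((C ∧ not B) ∨ B) → C)): 0.37 ≤ 1, so result = 1
not ((((C ∨ not (B ∧ (B → A))) → B) ∨ not B) → (((C ∧ not B) ∨ B) → C)): Gödel ¬ of 1 = 0 (operand ≠ 0)
(C ∧ A) = min(0.8, 0.6) = 0.6
(not ((((C ∨ not (B ∧ (B → A))) → B) ∨ not B) → (((C ∧ not B) ∨ B) → C)) → (C ∧ A)): 0 ≤ 0.6, so result = 1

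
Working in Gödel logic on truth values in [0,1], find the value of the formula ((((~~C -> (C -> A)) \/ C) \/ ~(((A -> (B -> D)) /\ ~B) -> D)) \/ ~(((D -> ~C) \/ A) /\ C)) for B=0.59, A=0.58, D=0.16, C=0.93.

0.93

~C: Gödel ¬ of 0.93 = 0 (operand ≠ 0)
~~C: Gödel ¬ of 0 = 1 (operand is 0)
(C -> A): 0.93 > 0.58, so result = 0.58
(~~C -> (C -> A)): 1 > 0.58, so result = 0.58
((~~C -> (C -> A)) \/ C) = max(0.58, 0.93) = 0.93
(B -> D): 0.59 > 0.16, so result = 0.16
(A -> (B -> D)): 0.58 > 0.16, so result = 0.16
~B: Gödel ¬ of 0.59 = 0 (operand ≠ 0)
((A -> (B -> D)) /\ ~B) = min(0.16, 0) = 0
(((A -> (B -> D)) /\ ~B) -> D): 0 ≤ 0.16, so result = 1
~(((A -> (B -> D)) /\ ~B) -> D): Gödel ¬ of 1 = 0 (operand ≠ 0)
(((~~C -> (C -> A)) \/ C) \/ ~(((A -> (B -> D)) /\ ~B) -> D)) = max(0.93, 0) = 0.93
~C: Gödel ¬ of 0.93 = 0 (operand ≠ 0)
(D -> ~C): 0.16 > 0, so result = 0
((D -> ~C) \/ A) = max(0, 0.58) = 0.58
(((D -> ~C) \/ A) /\ C) = min(0.58, 0.93) = 0.58
~(((D -> ~C) \/ A) /\ C): Gödel ¬ of 0.58 = 0 (operand ≠ 0)
((((~~C -> (C -> A)) \/ C) \/ ~(((A -> (B -> D)) /\ ~B) -> D)) \/ ~(((D -> ~C) \/ A) /\ C)) = max(0.93, 0) = 0.93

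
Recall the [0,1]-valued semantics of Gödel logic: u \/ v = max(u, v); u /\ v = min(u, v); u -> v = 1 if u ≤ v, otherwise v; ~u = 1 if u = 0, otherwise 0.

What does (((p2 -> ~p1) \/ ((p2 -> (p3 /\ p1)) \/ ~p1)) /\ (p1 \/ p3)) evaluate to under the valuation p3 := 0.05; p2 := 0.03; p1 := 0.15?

0.15

~p1: Gödel ¬ of 0.15 = 0 (operand ≠ 0)
(p2 -> ~p1): 0.03 > 0, so result = 0
(p3 /\ p1) = min(0.05, 0.15) = 0.05
(p2 -> (p3 /\ p1)): 0.03 ≤ 0.05, so result = 1
~p1: Gödel ¬ of 0.15 = 0 (operand ≠ 0)
((p2 -> (p3 /\ p1)) \/ ~p1) = max(1, 0) = 1
((p2 -> ~p1) \/ ((p2 -> (p3 /\ p1)) \/ ~p1)) = max(0, 1) = 1
(p1 \/ p3) = max(0.15, 0.05) = 0.15
(((p2 -> ~p1) \/ ((p2 -> (p3 /\ p1)) \/ ~p1)) /\ (p1 \/ p3)) = min(1, 0.15) = 0.15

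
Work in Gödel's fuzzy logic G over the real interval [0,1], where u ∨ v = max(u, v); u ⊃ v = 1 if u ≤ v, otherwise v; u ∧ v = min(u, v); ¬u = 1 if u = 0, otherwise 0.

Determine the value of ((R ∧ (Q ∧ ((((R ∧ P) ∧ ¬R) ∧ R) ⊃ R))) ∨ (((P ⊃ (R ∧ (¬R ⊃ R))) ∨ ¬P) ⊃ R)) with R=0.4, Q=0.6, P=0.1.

0.40

(R ∧ P) = min(0.4, 0.1) = 0.1
¬R: Gödel ¬ of 0.4 = 0 (operand ≠ 0)
((R ∧ P) ∧ ¬R) = min(0.1, 0) = 0
(((R ∧ P) ∧ ¬R) ∧ R) = min(0, 0.4) = 0
((((R ∧ P) ∧ ¬R) ∧ R) ⊃ R): 0 ≤ 0.4, so result = 1
(Q ∧ ((((R ∧ P) ∧ ¬R) ∧ R) ⊃ R)) = min(0.6, 1) = 0.6
(R ∧ (Q ∧ ((((R ∧ P) ∧ ¬R) ∧ R) ⊃ R))) = min(0.4, 0.6) = 0.4
¬R: Gödel ¬ of 0.4 = 0 (operand ≠ 0)
(¬R ⊃ R): 0 ≤ 0.4, so result = 1
(R ∧ (¬R ⊃ R)) = min(0.4, 1) = 0.4
(P ⊃ (R ∧ (¬R ⊃ R))): 0.1 ≤ 0.4, so result = 1
¬P: Gödel ¬ of 0.1 = 0 (operand ≠ 0)
((P ⊃ (R ∧ (¬R ⊃ R))) ∨ ¬P) = max(1, 0) = 1
(((P ⊃ (R ∧ (¬R ⊃ R))) ∨ ¬P) ⊃ R): 1 > 0.4, so result = 0.4
((R ∧ (Q ∧ ((((R ∧ P) ∧ ¬R) ∧ R) ⊃ R))) ∨ (((P ⊃ (R ∧ (¬R ⊃ R))) ∨ ¬P) ⊃ R)) = max(0.4, 0.4) = 0.4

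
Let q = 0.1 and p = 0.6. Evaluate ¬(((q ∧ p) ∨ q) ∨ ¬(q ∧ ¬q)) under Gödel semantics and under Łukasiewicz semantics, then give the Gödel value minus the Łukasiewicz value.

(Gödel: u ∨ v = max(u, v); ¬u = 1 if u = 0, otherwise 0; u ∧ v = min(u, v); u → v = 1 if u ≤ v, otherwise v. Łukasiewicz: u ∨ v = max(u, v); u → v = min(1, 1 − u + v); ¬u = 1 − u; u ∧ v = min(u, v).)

-0.10

Gödel evaluation:
  (q ∧ p) = min(0.1, 0.6) = 0.1
  ((q ∧ p) ∨ q) = max(0.1, 0.1) = 0.1
  ¬q: Gödel ¬ of 0.1 = 0 (operand ≠ 0)
  (q ∧ ¬q) = min(0.1, 0) = 0
  ¬(q ∧ ¬q): Gödel ¬ of 0 = 1 (operand is 0)
  (((q ∧ p) ∨ q) ∨ ¬(q ∧ ¬q)) = max(0.1, 1) = 1
  ¬(((q ∧ p) ∨ q) ∨ ¬(q ∧ ¬q)): Gödel ¬ of 1 = 0 (operand ≠ 0)
  Gödel value = 0
Łukasiewicz evaluation:
  (q ∧ p) = min(0.1, 0.6) = 0.1
  ((q ∧ p) ∨ q) = max(0.1, 0.1) = 0.1
  ¬q: Łukasiewicz ¬ gives 1 − 0.1 = 0.9
  (q ∧ ¬q) = min(0.1, 0.9) = 0.1
  ¬(q ∧ ¬q): Łukasiewicz ¬ gives 1 − 0.1 = 0.9
  (((q ∧ p) ∨ q) ∨ ¬(q ∧ ¬q)) = max(0.1, 0.9) = 0.9
  ¬(((q ∧ p) ∨ q) ∨ ¬(q ∧ ¬q)): Łukasiewicz ¬ gives 1 − 0.9 = 0.1
  Łukasiewicz value = 0.1
Difference: 0 − 0.1 = -0.10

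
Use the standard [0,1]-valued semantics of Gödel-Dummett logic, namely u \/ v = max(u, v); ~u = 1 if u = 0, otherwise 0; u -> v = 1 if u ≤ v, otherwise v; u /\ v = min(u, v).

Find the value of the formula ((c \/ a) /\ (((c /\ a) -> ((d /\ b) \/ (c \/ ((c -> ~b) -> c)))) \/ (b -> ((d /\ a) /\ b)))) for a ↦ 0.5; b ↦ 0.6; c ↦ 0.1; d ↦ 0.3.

0.50

(c \/ a) = max(0.1, 0.5) = 0.5
(c /\ a) = min(0.1, 0.5) = 0.1
(d /\ b) = min(0.3, 0.6) = 0.3
~b: Gödel ¬ of 0.6 = 0 (operand ≠ 0)
(c -> ~b): 0.1 > 0, so result = 0
((c -> ~b) -> c): 0 ≤ 0.1, so result = 1
(c \/ ((c -> ~b) -> c)) = max(0.1, 1) = 1
((d /\ b) \/ (c \/ ((c -> ~b) -> c))) = max(0.3, 1) = 1
((c /\ a) -> ((d /\ b) \/ (c \/ ((c -> ~b) -> c)))): 0.1 ≤ 1, so result = 1
(d /\ a) = min(0.3, 0.5) = 0.3
((d /\ a) /\ b) = min(0.3, 0.6) = 0.3
(b -> ((d /\ a) /\ b)): 0.6 > 0.3, so result = 0.3
(((c /\ a) -> ((d /\ b) \/ (c \/ ((c -> ~b) -> c)))) \/ (b -> ((d /\ a) /\ b))) = max(1, 0.3) = 1
((c \/ a) /\ (((c /\ a) -> ((d /\ b) \/ (c \/ ((c -> ~b) -> c)))) \/ (b -> ((d /\ a) /\ b)))) = min(0.5, 1) = 0.5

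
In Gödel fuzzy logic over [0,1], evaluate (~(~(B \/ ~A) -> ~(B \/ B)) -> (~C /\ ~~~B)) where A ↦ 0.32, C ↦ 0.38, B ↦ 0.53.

~A: Gödel ¬ of 0.32 = 0 (operand ≠ 0)
(B \/ ~A) = max(0.53, 0) = 0.53
~(B \/ ~A): Gödel ¬ of 0.53 = 0 (operand ≠ 0)
(B \/ B) = max(0.53, 0.53) = 0.53
~(B \/ B): Gödel ¬ of 0.53 = 0 (operand ≠ 0)
(~(B \/ ~A) -> ~(B \/ B)): 0 ≤ 0, so result = 1
~(~(B \/ ~A) -> ~(B \/ B)): Gödel ¬ of 1 = 0 (operand ≠ 0)
~C: Gödel ¬ of 0.38 = 0 (operand ≠ 0)
~B: Gödel ¬ of 0.53 = 0 (operand ≠ 0)
~~B: Gödel ¬ of 0 = 1 (operand is 0)
~~~B: Gödel ¬ of 1 = 0 (operand ≠ 0)
(~C /\ ~~~B) = min(0, 0) = 0
(~(~(B \/ ~A) -> ~(B \/ B)) -> (~C /\ ~~~B)): 0 ≤ 0, so result = 1

1.00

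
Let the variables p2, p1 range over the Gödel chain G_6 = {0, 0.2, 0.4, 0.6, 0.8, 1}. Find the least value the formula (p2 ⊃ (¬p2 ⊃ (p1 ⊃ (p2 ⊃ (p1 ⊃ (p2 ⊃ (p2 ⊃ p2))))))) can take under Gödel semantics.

1.00

Every assignment gives 1. For instance at p2 = 0, p1 = 0:
  ¬p2: Gödel ¬ of 0 = 1 (operand is 0)
  (p2 ⊃ p2): 0 ≤ 0, so result = 1
  (p2 ⊃ (p2 ⊃ p2)): 0 ≤ 1, so result = 1
  (p1 ⊃ (p2 ⊃ (p2 ⊃ p2))): 0 ≤ 1, so result = 1
  (p2 ⊃ (p1 ⊃ (p2 ⊃ (p2 ⊃ p2)))): 0 ≤ 1, so result = 1
  (p1 ⊃ (p2 ⊃ (p1 ⊃ (p2 ⊃ (p2 ⊃ p2))))): 0 ≤ 1, so result = 1
  (¬p2 ⊃ (p1 ⊃ (p2 ⊃ (p1 ⊃ (p2 ⊃ (p2 ⊃ p2)))))): 1 ≤ 1, so result = 1
  (p2 ⊃ (¬p2 ⊃ (p1 ⊃ (p2 ⊃ (p1 ⊃ (p2 ⊃ (p2 ⊃ p2))))))): 0 ≤ 1, so result = 1
All 36 assignments give value 1 — the formula is a G_6-tautology.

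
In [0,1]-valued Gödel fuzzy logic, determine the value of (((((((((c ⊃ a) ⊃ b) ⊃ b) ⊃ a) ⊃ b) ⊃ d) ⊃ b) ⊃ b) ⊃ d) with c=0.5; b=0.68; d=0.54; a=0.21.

0.54

(c ⊃ a): 0.5 > 0.21, so result = 0.21
((c ⊃ a) ⊃ b): 0.21 ≤ 0.68, so result = 1
(((c ⊃ a) ⊃ b) ⊃ b): 1 > 0.68, so result = 0.68
((((c ⊃ a) ⊃ b) ⊃ b) ⊃ a): 0.68 > 0.21, so result = 0.21
(((((c ⊃ a) ⊃ b) ⊃ b) ⊃ a) ⊃ b): 0.21 ≤ 0.68, so result = 1
((((((c ⊃ a) ⊃ b) ⊃ b) ⊃ a) ⊃ b) ⊃ d): 1 > 0.54, so result = 0.54
(((((((c ⊃ a) ⊃ b) ⊃ b) ⊃ a) ⊃ b) ⊃ d) ⊃ b): 0.54 ≤ 0.68, so result = 1
((((((((c ⊃ a) ⊃ b) ⊃ b) ⊃ a) ⊃ b) ⊃ d) ⊃ b) ⊃ b): 1 > 0.68, so result = 0.68
(((((((((c ⊃ a) ⊃ b) ⊃ b) ⊃ a) ⊃ b) ⊃ d) ⊃ b) ⊃ b) ⊃ d): 0.68 > 0.54, so result = 0.54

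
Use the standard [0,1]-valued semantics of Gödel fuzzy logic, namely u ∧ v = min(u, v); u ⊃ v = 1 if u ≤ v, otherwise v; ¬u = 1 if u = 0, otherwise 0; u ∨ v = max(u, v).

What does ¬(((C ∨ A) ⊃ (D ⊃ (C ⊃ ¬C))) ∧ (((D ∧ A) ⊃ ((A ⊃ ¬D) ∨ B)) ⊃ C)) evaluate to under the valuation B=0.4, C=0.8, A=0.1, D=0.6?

(C ∨ A) = max(0.8, 0.1) = 0.8
¬C: Gödel ¬ of 0.8 = 0 (operand ≠ 0)
(C ⊃ ¬C): 0.8 > 0, so result = 0
(D ⊃ (C ⊃ ¬C)): 0.6 > 0, so result = 0
((C ∨ A) ⊃ (D ⊃ (C ⊃ ¬C))): 0.8 > 0, so result = 0
(D ∧ A) = min(0.6, 0.1) = 0.1
¬D: Gödel ¬ of 0.6 = 0 (operand ≠ 0)
(A ⊃ ¬D): 0.1 > 0, so result = 0
((A ⊃ ¬D) ∨ B) = max(0, 0.4) = 0.4
((D ∧ A) ⊃ ((A ⊃ ¬D) ∨ B)): 0.1 ≤ 0.4, so result = 1
(((D ∧ A) ⊃ ((A ⊃ ¬D) ∨ B)) ⊃ C): 1 > 0.8, so result = 0.8
(((C ∨ A) ⊃ (D ⊃ (C ⊃ ¬C))) ∧ (((D ∧ A) ⊃ ((A ⊃ ¬D) ∨ B)) ⊃ C)) = min(0, 0.8) = 0
¬(((C ∨ A) ⊃ (D ⊃ (C ⊃ ¬C))) ∧ (((D ∧ A) ⊃ ((A ⊃ ¬D) ∨ B)) ⊃ C)): Gödel ¬ of 0 = 1 (operand is 0)

1.00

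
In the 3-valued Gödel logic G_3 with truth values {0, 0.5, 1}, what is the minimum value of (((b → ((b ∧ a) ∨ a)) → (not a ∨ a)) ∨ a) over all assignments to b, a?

The minimum is attained at b = 0, a = 0.5:
  (b ∧ a) = min(0, 0.5) = 0
  ((b ∧ a) ∨ a) = max(0, 0.5) = 0.5
  (b → ((b ∧ a) ∨ a)): 0 ≤ 0.5, so result = 1
  not a: Gödel ¬ of 0.5 = 0 (operand ≠ 0)
  (not a ∨ a) = max(0, 0.5) = 0.5
  ((b → ((b ∧ a) ∨ a)) → (not a ∨ a)): 1 > 0.5, so result = 0.5
  (((b → ((b ∧ a) ∨ a)) → (not a ∨ a)) ∨ a) = max(0.5, 0.5) = 0.5
Checking all 9 assignments confirms none give a value below 0.50.

0.50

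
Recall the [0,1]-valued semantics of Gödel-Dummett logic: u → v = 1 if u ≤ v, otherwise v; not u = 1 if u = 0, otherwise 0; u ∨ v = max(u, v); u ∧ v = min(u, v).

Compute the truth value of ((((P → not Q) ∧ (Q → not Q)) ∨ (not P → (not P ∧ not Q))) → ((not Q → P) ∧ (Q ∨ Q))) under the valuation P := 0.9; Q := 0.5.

0.50

not Q: Gödel ¬ of 0.5 = 0 (operand ≠ 0)
(P → not Q): 0.9 > 0, so result = 0
not Q: Gödel ¬ of 0.5 = 0 (operand ≠ 0)
(Q → not Q): 0.5 > 0, so result = 0
((P → not Q) ∧ (Q → not Q)) = min(0, 0) = 0
not P: Gödel ¬ of 0.9 = 0 (operand ≠ 0)
not P: Gödel ¬ of 0.9 = 0 (operand ≠ 0)
not Q: Gödel ¬ of 0.5 = 0 (operand ≠ 0)
(not P ∧ not Q) = min(0, 0) = 0
(not P → (not P ∧ not Q)): 0 ≤ 0, so result = 1
(((P → not Q) ∧ (Q → not Q)) ∨ (not P → (not P ∧ not Q))) = max(0, 1) = 1
not Q: Gödel ¬ of 0.5 = 0 (operand ≠ 0)
(not Q → P): 0 ≤ 0.9, so result = 1
(Q ∨ Q) = max(0.5, 0.5) = 0.5
((not Q → P) ∧ (Q ∨ Q)) = min(1, 0.5) = 0.5
((((P → not Q) ∧ (Q → not Q)) ∨ (not P → (not P ∧ not Q))) → ((not Q → P) ∧ (Q ∨ Q))): 1 > 0.5, so result = 0.5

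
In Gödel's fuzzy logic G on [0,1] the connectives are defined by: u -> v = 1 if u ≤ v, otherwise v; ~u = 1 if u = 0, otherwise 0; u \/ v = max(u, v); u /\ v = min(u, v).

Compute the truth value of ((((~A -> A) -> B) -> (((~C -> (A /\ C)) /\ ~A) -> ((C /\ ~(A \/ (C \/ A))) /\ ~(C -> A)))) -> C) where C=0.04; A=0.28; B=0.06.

~A: Gödel ¬ of 0.28 = 0 (operand ≠ 0)
(~A -> A): 0 ≤ 0.28, so result = 1
((~A -> A) -> B): 1 > 0.06, so result = 0.06
~C: Gödel ¬ of 0.04 = 0 (operand ≠ 0)
(A /\ C) = min(0.28, 0.04) = 0.04
(~C -> (A /\ C)): 0 ≤ 0.04, so result = 1
~A: Gödel ¬ of 0.28 = 0 (operand ≠ 0)
((~C -> (A /\ C)) /\ ~A) = min(1, 0) = 0
(C \/ A) = max(0.04, 0.28) = 0.28
(A \/ (C \/ A)) = max(0.28, 0.28) = 0.28
~(A \/ (C \/ A)): Gödel ¬ of 0.28 = 0 (operand ≠ 0)
(C /\ ~(A \/ (C \/ A))) = min(0.04, 0) = 0
(C -> A): 0.04 ≤ 0.28, so result = 1
~(C -> A): Gödel ¬ of 1 = 0 (operand ≠ 0)
((C /\ ~(A \/ (C \/ A))) /\ ~(C -> A)) = min(0, 0) = 0
(((~C -> (A /\ C)) /\ ~A) -> ((C /\ ~(A \/ (C \/ A))) /\ ~(C -> A))): 0 ≤ 0, so result = 1
(((~A -> A) -> B) -> (((~C -> (A /\ C)) /\ ~A) -> ((C /\ ~(A \/ (C \/ A))) /\ ~(C -> A)))): 0.06 ≤ 1, so result = 1
((((~A -> A) -> B) -> (((~C -> (A /\ C)) /\ ~A) -> ((C /\ ~(A \/ (C \/ A))) /\ ~(C -> A)))) -> C): 1 > 0.04, so result = 0.04

0.04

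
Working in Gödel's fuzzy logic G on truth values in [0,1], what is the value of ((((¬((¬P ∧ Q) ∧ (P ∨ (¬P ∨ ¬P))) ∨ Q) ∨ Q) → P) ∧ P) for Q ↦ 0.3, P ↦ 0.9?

0.90

¬P: Gödel ¬ of 0.9 = 0 (operand ≠ 0)
(¬P ∧ Q) = min(0, 0.3) = 0
¬P: Gödel ¬ of 0.9 = 0 (operand ≠ 0)
¬P: Gödel ¬ of 0.9 = 0 (operand ≠ 0)
(¬P ∨ ¬P) = max(0, 0) = 0
(P ∨ (¬P ∨ ¬P)) = max(0.9, 0) = 0.9
((¬P ∧ Q) ∧ (P ∨ (¬P ∨ ¬P))) = min(0, 0.9) = 0
¬((¬P ∧ Q) ∧ (P ∨ (¬P ∨ ¬P))): Gödel ¬ of 0 = 1 (operand is 0)
(¬((¬P ∧ Q) ∧ (P ∨ (¬P ∨ ¬P))) ∨ Q) = max(1, 0.3) = 1
((¬((¬P ∧ Q) ∧ (P ∨ (¬P ∨ ¬P))) ∨ Q) ∨ Q) = max(1, 0.3) = 1
(((¬((¬P ∧ Q) ∧ (P ∨ (¬P ∨ ¬P))) ∨ Q) ∨ Q) → P): 1 > 0.9, so result = 0.9
((((¬((¬P ∧ Q) ∧ (P ∨ (¬P ∨ ¬P))) ∨ Q) ∨ Q) → P) ∧ P) = min(0.9, 0.9) = 0.9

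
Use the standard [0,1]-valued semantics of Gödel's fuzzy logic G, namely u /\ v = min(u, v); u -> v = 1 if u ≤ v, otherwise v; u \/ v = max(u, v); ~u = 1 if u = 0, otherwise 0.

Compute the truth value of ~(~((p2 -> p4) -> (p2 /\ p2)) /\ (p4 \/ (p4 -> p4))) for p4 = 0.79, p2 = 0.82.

(p2 -> p4): 0.82 > 0.79, so result = 0.79
(p2 /\ p2) = min(0.82, 0.82) = 0.82
((p2 -> p4) -> (p2 /\ p2)): 0.79 ≤ 0.82, so result = 1
~((p2 -> p4) -> (p2 /\ p2)): Gödel ¬ of 1 = 0 (operand ≠ 0)
(p4 -> p4): 0.79 ≤ 0.79, so result = 1
(p4 \/ (p4 -> p4)) = max(0.79, 1) = 1
(~((p2 -> p4) -> (p2 /\ p2)) /\ (p4 \/ (p4 -> p4))) = min(0, 1) = 0
~(~((p2 -> p4) -> (p2 /\ p2)) /\ (p4 \/ (p4 -> p4))): Gödel ¬ of 0 = 1 (operand is 0)

1.00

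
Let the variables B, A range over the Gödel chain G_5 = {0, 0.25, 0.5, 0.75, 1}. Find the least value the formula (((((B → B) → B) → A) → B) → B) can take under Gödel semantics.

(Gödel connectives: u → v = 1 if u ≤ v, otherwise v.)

0.25

The minimum is attained at B = 0.25, A = 0:
  (B → B): 0.25 ≤ 0.25, so result = 1
  ((B → B) → B): 1 > 0.25, so result = 0.25
  (((B → B) → B) → A): 0.25 > 0, so result = 0
  ((((B → B) → B) → A) → B): 0 ≤ 0.25, so result = 1
  (((((B → B) → B) → A) → B) → B): 1 > 0.25, so result = 0.25
Checking all 25 assignments confirms none give a value below 0.25.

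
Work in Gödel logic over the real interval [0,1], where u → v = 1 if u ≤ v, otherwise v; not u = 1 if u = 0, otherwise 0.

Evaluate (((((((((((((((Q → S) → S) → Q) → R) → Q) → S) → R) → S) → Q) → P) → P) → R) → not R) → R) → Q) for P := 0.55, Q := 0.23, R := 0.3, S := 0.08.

0.23

(Q → S): 0.23 > 0.08, so result = 0.08
((Q → S) → S): 0.08 ≤ 0.08, so result = 1
(((Q → S) → S) → Q): 1 > 0.23, so result = 0.23
((((Q → S) → S) → Q) → R): 0.23 ≤ 0.3, so result = 1
(((((Q → S) → S) → Q) → R) → Q): 1 > 0.23, so result = 0.23
((((((Q → S) → S) → Q) → R) → Q) → S): 0.23 > 0.08, so result = 0.08
(((((((Q → S) → S) → Q) → R) → Q) → S) → R): 0.08 ≤ 0.3, so result = 1
((((((((Q → S) → S) → Q) → R) → Q) → S) → R) → S): 1 > 0.08, so result = 0.08
(((((((((Q → S) → S) → Q) → R) → Q) → S) → R) → S) → Q): 0.08 ≤ 0.23, so result = 1
((((((((((Q → S) → S) → Q) → R) → Q) → S) → R) → S) → Q) → P): 1 > 0.55, so result = 0.55
(((((((((((Q → S) → S) → Q) → R) → Q) → S) → R) → S) → Q) → P) → P): 0.55 ≤ 0.55, so result = 1
((((((((((((Q → S) → S) → Q) → R) → Q) → S) → R) → S) → Q) → P) → P) → R): 1 > 0.3, so result = 0.3
not R: Gödel ¬ of 0.3 = 0 (operand ≠ 0)
(((((((((((((Q → S) → S) → Q) → R) → Q) → S) → R) → S) → Q) → P) → P) → R) → not R): 0.3 > 0, so result = 0
((((((((((((((Q → S) → S) → Q) → R) → Q) → S) → R) → S) → Q) → P) → P) → R) → not R) → R): 0 ≤ 0.3, so result = 1
(((((((((((((((Q → S) → S) → Q) → R) → Q) → S) → R) → S) → Q) → P) → P) → R) → not R) → R) → Q): 1 > 0.23, so result = 0.23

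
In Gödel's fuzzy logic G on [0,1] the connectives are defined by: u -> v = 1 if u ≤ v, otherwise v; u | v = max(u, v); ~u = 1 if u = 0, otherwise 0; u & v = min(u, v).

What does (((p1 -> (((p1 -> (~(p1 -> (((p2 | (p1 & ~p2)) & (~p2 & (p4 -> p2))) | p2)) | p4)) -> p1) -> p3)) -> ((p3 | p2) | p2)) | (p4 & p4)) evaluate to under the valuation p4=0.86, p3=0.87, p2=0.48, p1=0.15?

0.87

~p2: Gödel ¬ of 0.48 = 0 (operand ≠ 0)
(p1 & ~p2) = min(0.15, 0) = 0
(p2 | (p1 & ~p2)) = max(0.48, 0) = 0.48
~p2: Gödel ¬ of 0.48 = 0 (operand ≠ 0)
(p4 -> p2): 0.86 > 0.48, so result = 0.48
(~p2 & (p4 -> p2)) = min(0, 0.48) = 0
((p2 | (p1 & ~p2)) & (~p2 & (p4 -> p2))) = min(0.48, 0) = 0
(((p2 | (p1 & ~p2)) & (~p2 & (p4 -> p2))) | p2) = max(0, 0.48) = 0.48
(p1 -> (((p2 | (p1 & ~p2)) & (~p2 & (p4 -> p2))) | p2)): 0.15 ≤ 0.48, so result = 1
~(p1 -> (((p2 | (p1 & ~p2)) & (~p2 & (p4 -> p2))) | p2)): Gödel ¬ of 1 = 0 (operand ≠ 0)
(~(p1 -> (((p2 | (p1 & ~p2)) & (~p2 & (p4 -> p2))) | p2)) | p4) = max(0, 0.86) = 0.86
(p1 -> (~(p1 -> (((p2 | (p1 & ~p2)) & (~p2 & (p4 -> p2))) | p2)) | p4)): 0.15 ≤ 0.86, so result = 1
((p1 -> (~(p1 -> (((p2 | (p1 & ~p2)) & (~p2 & (p4 -> p2))) | p2)) | p4)) -> p1): 1 > 0.15, so result = 0.15
(((p1 -> (~(p1 -> (((p2 | (p1 & ~p2)) & (~p2 & (p4 -> p2))) | p2)) | p4)) -> p1) -> p3): 0.15 ≤ 0.87, so result = 1
(p1 -> (((p1 -> (~(p1 -> (((p2 | (p1 & ~p2)) & (~p2 & (p4 -> p2))) | p2)) | p4)) -> p1) -> p3)): 0.15 ≤ 1, so result = 1
(p3 | p2) = max(0.87, 0.48) = 0.87
((p3 | p2) | p2) = max(0.87, 0.48) = 0.87
((p1 -> (((p1 -> (~(p1 -> (((p2 | (p1 & ~p2)) & (~p2 & (p4 -> p2))) | p2)) | p4)) -> p1) -> p3)) -> ((p3 | p2) | p2)): 1 > 0.87, so result = 0.87
(p4 & p4) = min(0.86, 0.86) = 0.86
(((p1 -> (((p1 -> (~(p1 -> (((p2 | (p1 & ~p2)) & (~p2 & (p4 -> p2))) | p2)) | p4)) -> p1) -> p3)) -> ((p3 | p2) | p2)) | (p4 & p4)) = max(0.87, 0.86) = 0.87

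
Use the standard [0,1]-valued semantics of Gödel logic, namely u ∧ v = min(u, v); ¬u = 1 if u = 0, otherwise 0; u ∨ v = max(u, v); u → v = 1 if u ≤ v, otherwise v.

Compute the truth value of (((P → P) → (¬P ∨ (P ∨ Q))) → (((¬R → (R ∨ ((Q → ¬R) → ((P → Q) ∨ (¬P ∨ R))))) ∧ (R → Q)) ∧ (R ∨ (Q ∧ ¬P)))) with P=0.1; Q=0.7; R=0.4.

0.40

(P → P): 0.1 ≤ 0.1, so result = 1
¬P: Gödel ¬ of 0.1 = 0 (operand ≠ 0)
(P ∨ Q) = max(0.1, 0.7) = 0.7
(¬P ∨ (P ∨ Q)) = max(0, 0.7) = 0.7
((P → P) → (¬P ∨ (P ∨ Q))): 1 > 0.7, so result = 0.7
¬R: Gödel ¬ of 0.4 = 0 (operand ≠ 0)
¬R: Gödel ¬ of 0.4 = 0 (operand ≠ 0)
(Q → ¬R): 0.7 > 0, so result = 0
(P → Q): 0.1 ≤ 0.7, so result = 1
¬P: Gödel ¬ of 0.1 = 0 (operand ≠ 0)
(¬P ∨ R) = max(0, 0.4) = 0.4
((P → Q) ∨ (¬P ∨ R)) = max(1, 0.4) = 1
((Q → ¬R) → ((P → Q) ∨ (¬P ∨ R))): 0 ≤ 1, so result = 1
(R ∨ ((Q → ¬R) → ((P → Q) ∨ (¬P ∨ R)))) = max(0.4, 1) = 1
(¬R → (R ∨ ((Q → ¬R) → ((P → Q) ∨ (¬P ∨ R))))): 0 ≤ 1, so result = 1
(R → Q): 0.4 ≤ 0.7, so result = 1
((¬R → (R ∨ ((Q → ¬R) → ((P → Q) ∨ (¬P ∨ R))))) ∧ (R → Q)) = min(1, 1) = 1
¬P: Gödel ¬ of 0.1 = 0 (operand ≠ 0)
(Q ∧ ¬P) = min(0.7, 0) = 0
(R ∨ (Q ∧ ¬P)) = max(0.4, 0) = 0.4
(((¬R → (R ∨ ((Q → ¬R) → ((P → Q) ∨ (¬P ∨ R))))) ∧ (R → Q)) ∧ (R ∨ (Q ∧ ¬P))) = min(1, 0.4) = 0.4
(((P → P) → (¬P ∨ (P ∨ Q))) → (((¬R → (R ∨ ((Q → ¬R) → ((P → Q) ∨ (¬P ∨ R))))) ∧ (R → Q)) ∧ (R ∨ (Q ∧ ¬P)))): 0.7 > 0.4, so result = 0.4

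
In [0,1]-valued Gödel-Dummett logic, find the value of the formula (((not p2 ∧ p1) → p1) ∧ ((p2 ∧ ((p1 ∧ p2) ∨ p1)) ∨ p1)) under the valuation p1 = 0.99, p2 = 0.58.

not p2: Gödel ¬ of 0.58 = 0 (operand ≠ 0)
(not p2 ∧ p1) = min(0, 0.99) = 0
((not p2 ∧ p1) → p1): 0 ≤ 0.99, so result = 1
(p1 ∧ p2) = min(0.99, 0.58) = 0.58
((p1 ∧ p2) ∨ p1) = max(0.58, 0.99) = 0.99
(p2 ∧ ((p1 ∧ p2) ∨ p1)) = min(0.58, 0.99) = 0.58
((p2 ∧ ((p1 ∧ p2) ∨ p1)) ∨ p1) = max(0.58, 0.99) = 0.99
(((not p2 ∧ p1) → p1) ∧ ((p2 ∧ ((p1 ∧ p2) ∨ p1)) ∨ p1)) = min(1, 0.99) = 0.99

0.99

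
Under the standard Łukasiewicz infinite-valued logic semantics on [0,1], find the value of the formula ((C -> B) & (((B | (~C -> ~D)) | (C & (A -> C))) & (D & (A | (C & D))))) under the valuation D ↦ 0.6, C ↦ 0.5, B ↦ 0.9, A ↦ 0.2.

(C -> B): min(1, 1 − 0.5 + 0.9) = 1
~C: Łukasiewicz ¬ gives 1 − 0.5 = 0.5
~D: Łukasiewicz ¬ gives 1 − 0.6 = 0.4
(~C -> ~D): min(1, 1 − 0.5 + 0.4) = 0.9
(B | (~C -> ~D)) = max(0.9, 0.9) = 0.9
(A -> C): min(1, 1 − 0.2 + 0.5) = 1
(C & (A -> C)) = min(0.5, 1) = 0.5
((B | (~C -> ~D)) | (C & (A -> C))) = max(0.9, 0.5) = 0.9
(C & D) = min(0.5, 0.6) = 0.5
(A | (C & D)) = max(0.2, 0.5) = 0.5
(D & (A | (C & D))) = min(0.6, 0.5) = 0.5
(((B | (~C -> ~D)) | (C & (A -> C))) & (D & (A | (C & D)))) = min(0.9, 0.5) = 0.5
((C -> B) & (((B | (~C -> ~D)) | (C & (A -> C))) & (D & (A | (C & D))))) = min(1, 0.5) = 0.5

0.50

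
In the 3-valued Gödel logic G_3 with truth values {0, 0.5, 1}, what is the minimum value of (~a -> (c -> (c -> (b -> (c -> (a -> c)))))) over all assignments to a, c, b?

1.00

Every assignment gives 1. For instance at a = 0, c = 0, b = 0:
  ~a: Gödel ¬ of 0 = 1 (operand is 0)
  (a -> c): 0 ≤ 0, so result = 1
  (c -> (a -> c)): 0 ≤ 1, so result = 1
  (b -> (c -> (a -> c))): 0 ≤ 1, so result = 1
  (c -> (b -> (c -> (a -> c)))): 0 ≤ 1, so result = 1
  (c -> (c -> (b -> (c -> (a -> c))))): 0 ≤ 1, so result = 1
  (~a -> (c -> (c -> (b -> (c -> (a -> c)))))): 1 ≤ 1, so result = 1
All 27 assignments give value 1 — the formula is a G_3-tautology.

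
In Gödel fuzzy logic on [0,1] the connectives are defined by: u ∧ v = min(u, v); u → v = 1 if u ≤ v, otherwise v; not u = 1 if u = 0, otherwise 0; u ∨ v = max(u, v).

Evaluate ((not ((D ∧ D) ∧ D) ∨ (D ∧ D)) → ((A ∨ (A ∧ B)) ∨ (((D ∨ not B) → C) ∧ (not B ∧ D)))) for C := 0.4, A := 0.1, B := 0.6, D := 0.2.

(D ∧ D) = min(0.2, 0.2) = 0.2
((D ∧ D) ∧ D) = min(0.2, 0.2) = 0.2
not ((D ∧ D) ∧ D): Gödel ¬ of 0.2 = 0 (operand ≠ 0)
(D ∧ D) = min(0.2, 0.2) = 0.2
(not ((D ∧ D) ∧ D) ∨ (D ∧ D)) = max(0, 0.2) = 0.2
(A ∧ B) = min(0.1, 0.6) = 0.1
(A ∨ (A ∧ B)) = max(0.1, 0.1) = 0.1
not B: Gödel ¬ of 0.6 = 0 (operand ≠ 0)
(D ∨ not B) = max(0.2, 0) = 0.2
((D ∨ not B) → C): 0.2 ≤ 0.4, so result = 1
not B: Gödel ¬ of 0.6 = 0 (operand ≠ 0)
(not B ∧ D) = min(0, 0.2) = 0
(((D ∨ not B) → C) ∧ (not B ∧ D)) = min(1, 0) = 0
((A ∨ (A ∧ B)) ∨ (((D ∨ not B) → C) ∧ (not B ∧ D))) = max(0.1, 0) = 0.1
((not ((D ∧ D) ∧ D) ∨ (D ∧ D)) → ((A ∨ (A ∧ B)) ∨ (((D ∨ not B) → C) ∧ (not B ∧ D)))): 0.2 > 0.1, so result = 0.1

0.10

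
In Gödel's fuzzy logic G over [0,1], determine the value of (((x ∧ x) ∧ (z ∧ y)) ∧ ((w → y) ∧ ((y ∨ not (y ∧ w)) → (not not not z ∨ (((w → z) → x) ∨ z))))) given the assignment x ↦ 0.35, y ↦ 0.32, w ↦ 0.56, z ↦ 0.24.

0.24

(x ∧ x) = min(0.35, 0.35) = 0.35
(z ∧ y) = min(0.24, 0.32) = 0.24
((x ∧ x) ∧ (z ∧ y)) = min(0.35, 0.24) = 0.24
(w → y): 0.56 > 0.32, so result = 0.32
(y ∧ w) = min(0.32, 0.56) = 0.32
not (y ∧ w): Gödel ¬ of 0.32 = 0 (operand ≠ 0)
(y ∨ not (y ∧ w)) = max(0.32, 0) = 0.32
not z: Gödel ¬ of 0.24 = 0 (operand ≠ 0)
not not z: Gödel ¬ of 0 = 1 (operand is 0)
not not not z: Gödel ¬ of 1 = 0 (operand ≠ 0)
(w → z): 0.56 > 0.24, so result = 0.24
((w → z) → x): 0.24 ≤ 0.35, so result = 1
(((w → z) → x) ∨ z) = max(1, 0.24) = 1
(not not not z ∨ (((w → z) → x) ∨ z)) = max(0, 1) = 1
((y ∨ not (y ∧ w)) → (not not not z ∨ (((w → z) → x) ∨ z))): 0.32 ≤ 1, so result = 1
((w → y) ∧ ((y ∨ not (y ∧ w)) → (not not not z ∨ (((w → z) → x) ∨ z)))) = min(0.32, 1) = 0.32
(((x ∧ x) ∧ (z ∧ y)) ∧ ((w → y) ∧ ((y ∨ not (y ∧ w)) → (not not not z ∨ (((w → z) → x) ∨ z))))) = min(0.24, 0.32) = 0.24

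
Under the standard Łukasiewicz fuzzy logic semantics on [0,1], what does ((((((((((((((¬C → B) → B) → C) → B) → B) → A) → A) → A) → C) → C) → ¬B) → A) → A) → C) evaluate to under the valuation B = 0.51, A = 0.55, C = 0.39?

0.67

¬C: Łukasiewicz ¬ gives 1 − 0.39 = 0.61
(¬C → B): min(1, 1 − 0.61 + 0.51) = 0.9
((¬C → B) → B): min(1, 1 − 0.9 + 0.51) = 0.61
(((¬C → B) → B) → C): min(1, 1 − 0.61 + 0.39) = 0.78
((((¬C → B) → B) → C) → B): min(1, 1 − 0.78 + 0.51) = 0.73
(((((¬C → B) → B) → C) → B) → B): min(1, 1 − 0.73 + 0.51) = 0.78
((((((¬C → B) → B) → C) → B) → B) → A): min(1, 1 − 0.78 + 0.55) = 0.77
(((((((¬C → B) → B) → C) → B) → B) → A) → A): min(1, 1 − 0.77 + 0.55) = 0.78
((((((((¬C → B) → B) → C) → B) → B) → A) → A) → A): min(1, 1 − 0.78 + 0.55) = 0.77
(((((((((¬C → B) → B) → C) → B) → B) → A) → A) → A) → C): min(1, 1 − 0.77 + 0.39) = 0.62
((((((((((¬C → B) → B) → C) → B) → B) → A) → A) → A) → C) → C): min(1, 1 − 0.62 + 0.39) = 0.77
¬B: Łukasiewicz ¬ gives 1 − 0.51 = 0.49
(((((((((((¬C → B) → B) → C) → B) → B) → A) → A) → A) → C) → C) → ¬B): min(1, 1 − 0.77 + 0.49) = 0.72
((((((((((((¬C → B) → B) → C) → B) → B) → A) → A) → A) → C) → C) → ¬B) → A): min(1, 1 − 0.72 + 0.55) = 0.83
(((((((((((((¬C → B) → B) → C) → B) → B) → A) → A) → A) → C) → C) → ¬B) → A) → A): min(1, 1 − 0.83 + 0.55) = 0.72
((((((((((((((¬C → B) → B) → C) → B) → B) → A) → A) → A) → C) → C) → ¬B) → A) → A) → C): min(1, 1 − 0.72 + 0.39) = 0.67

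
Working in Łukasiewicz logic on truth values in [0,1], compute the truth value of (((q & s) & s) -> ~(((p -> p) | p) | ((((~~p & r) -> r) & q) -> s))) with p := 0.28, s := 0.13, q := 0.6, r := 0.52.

(q & s) = min(0.6, 0.13) = 0.13
((q & s) & s) = min(0.13, 0.13) = 0.13
(p -> p): min(1, 1 − 0.28 + 0.28) = 1
((p -> p) | p) = max(1, 0.28) = 1
~p: Łukasiewicz ¬ gives 1 − 0.28 = 0.72
~~p: Łukasiewicz ¬ gives 1 − 0.72 = 0.28
(~~p & r) = min(0.28, 0.52) = 0.28
((~~p & r) -> r): min(1, 1 − 0.28 + 0.52) = 1
(((~~p & r) -> r) & q) = min(1, 0.6) = 0.6
((((~~p & r) -> r) & q) -> s): min(1, 1 − 0.6 + 0.13) = 0.53
(((p -> p) | p) | ((((~~p & r) -> r) & q) -> s)) = max(1, 0.53) = 1
~(((p -> p) | p) | ((((~~p & r) -> r) & q) -> s)): Łukasiewicz ¬ gives 1 − 1 = 0
(((q & s) & s) -> ~(((p -> p) | p) | ((((~~p & r) -> r) & q) -> s))): min(1, 1 − 0.13 + 0) = 0.87

0.87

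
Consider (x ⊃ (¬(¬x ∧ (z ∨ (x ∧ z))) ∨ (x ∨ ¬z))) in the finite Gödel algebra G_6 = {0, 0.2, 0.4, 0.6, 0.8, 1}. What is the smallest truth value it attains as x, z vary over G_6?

1.00

Every assignment gives 1. For instance at x = 0, z = 0:
  ¬x: Gödel ¬ of 0 = 1 (operand is 0)
  (x ∧ z) = min(0, 0) = 0
  (z ∨ (x ∧ z)) = max(0, 0) = 0
  (¬x ∧ (z ∨ (x ∧ z))) = min(1, 0) = 0
  ¬(¬x ∧ (z ∨ (x ∧ z))): Gödel ¬ of 0 = 1 (operand is 0)
  ¬z: Gödel ¬ of 0 = 1 (operand is 0)
  (x ∨ ¬z) = max(0, 1) = 1
  (¬(¬x ∧ (z ∨ (x ∧ z))) ∨ (x ∨ ¬z)) = max(1, 1) = 1
  (x ⊃ (¬(¬x ∧ (z ∨ (x ∧ z))) ∨ (x ∨ ¬z))): 0 ≤ 1, so result = 1
All 36 assignments give value 1 — the formula is a G_6-tautology.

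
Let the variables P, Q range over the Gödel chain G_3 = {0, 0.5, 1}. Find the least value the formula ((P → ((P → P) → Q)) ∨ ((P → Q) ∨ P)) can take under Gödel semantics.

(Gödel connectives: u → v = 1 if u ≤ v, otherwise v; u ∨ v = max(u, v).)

The minimum is attained at P = 0.5, Q = 0:
  (P → P): 0.5 ≤ 0.5, so result = 1
  ((P → P) → Q): 1 > 0, so result = 0
  (P → ((P → P) → Q)): 0.5 > 0, so result = 0
  (P → Q): 0.5 > 0, so result = 0
  ((P → Q) ∨ P) = max(0, 0.5) = 0.5
  ((P → ((P → P) → Q)) ∨ ((P → Q) ∨ P)) = max(0, 0.5) = 0.5
Checking all 9 assignments confirms none give a value below 0.50.

0.50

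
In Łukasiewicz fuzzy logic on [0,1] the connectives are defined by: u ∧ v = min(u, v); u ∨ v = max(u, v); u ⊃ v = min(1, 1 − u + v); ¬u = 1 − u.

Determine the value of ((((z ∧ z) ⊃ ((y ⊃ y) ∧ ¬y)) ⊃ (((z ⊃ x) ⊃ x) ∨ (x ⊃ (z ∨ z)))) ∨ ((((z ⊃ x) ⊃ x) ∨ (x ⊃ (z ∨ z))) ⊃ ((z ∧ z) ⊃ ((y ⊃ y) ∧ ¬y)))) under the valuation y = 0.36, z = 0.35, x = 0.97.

1.00

(z ∧ z) = min(0.35, 0.35) = 0.35
(y ⊃ y): min(1, 1 − 0.36 + 0.36) = 1
¬y: Łukasiewicz ¬ gives 1 − 0.36 = 0.64
((y ⊃ y) ∧ ¬y) = min(1, 0.64) = 0.64
((z ∧ z) ⊃ ((y ⊃ y) ∧ ¬y)): min(1, 1 − 0.35 + 0.64) = 1
(z ⊃ x): min(1, 1 − 0.35 + 0.97) = 1
((z ⊃ x) ⊃ x): min(1, 1 − 1 + 0.97) = 0.97
(z ∨ z) = max(0.35, 0.35) = 0.35
(x ⊃ (z ∨ z)): min(1, 1 − 0.97 + 0.35) = 0.38
(((z ⊃ x) ⊃ x) ∨ (x ⊃ (z ∨ z))) = max(0.97, 0.38) = 0.97
(((z ∧ z) ⊃ ((y ⊃ y) ∧ ¬y)) ⊃ (((z ⊃ x) ⊃ x) ∨ (x ⊃ (z ∨ z)))): min(1, 1 − 1 + 0.97) = 0.97
(z ⊃ x): min(1, 1 − 0.35 + 0.97) = 1
((z ⊃ x) ⊃ x): min(1, 1 − 1 + 0.97) = 0.97
(z ∨ z) = max(0.35, 0.35) = 0.35
(x ⊃ (z ∨ z)): min(1, 1 − 0.97 + 0.35) = 0.38
(((z ⊃ x) ⊃ x) ∨ (x ⊃ (z ∨ z))) = max(0.97, 0.38) = 0.97
(z ∧ z) = min(0.35, 0.35) = 0.35
(y ⊃ y): min(1, 1 − 0.36 + 0.36) = 1
¬y: Łukasiewicz ¬ gives 1 − 0.36 = 0.64
((y ⊃ y) ∧ ¬y) = min(1, 0.64) = 0.64
((z ∧ z) ⊃ ((y ⊃ y) ∧ ¬y)): min(1, 1 − 0.35 + 0.64) = 1
((((z ⊃ x) ⊃ x) ∨ (x ⊃ (z ∨ z))) ⊃ ((z ∧ z) ⊃ ((y ⊃ y) ∧ ¬y))): min(1, 1 − 0.97 + 1) = 1
((((z ∧ z) ⊃ ((y ⊃ y) ∧ ¬y)) ⊃ (((z ⊃ x) ⊃ x) ∨ (x ⊃ (z ∨ z)))) ∨ ((((z ⊃ x) ⊃ x) ∨ (x ⊃ (z ∨ z))) ⊃ ((z ∧ z) ⊃ ((y ⊃ y) ∧ ¬y)))) = max(0.97, 1) = 1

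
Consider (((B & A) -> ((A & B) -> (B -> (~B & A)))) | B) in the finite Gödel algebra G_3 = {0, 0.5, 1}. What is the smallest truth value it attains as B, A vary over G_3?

0.50

The minimum is attained at B = 0.5, A = 0.5:
  (B & A) = min(0.5, 0.5) = 0.5
  (A & B) = min(0.5, 0.5) = 0.5
  ~B: Gödel ¬ of 0.5 = 0 (operand ≠ 0)
  (~B & A) = min(0, 0.5) = 0
  (B -> (~B & A)): 0.5 > 0, so result = 0
  ((A & B) -> (B -> (~B & A))): 0.5 > 0, so result = 0
  ((B & A) -> ((A & B) -> (B -> (~B & A)))): 0.5 > 0, so result = 0
  (((B & A) -> ((A & B) -> (B -> (~B & A)))) | B) = max(0, 0.5) = 0.5
Checking all 9 assignments confirms none give a value below 0.50.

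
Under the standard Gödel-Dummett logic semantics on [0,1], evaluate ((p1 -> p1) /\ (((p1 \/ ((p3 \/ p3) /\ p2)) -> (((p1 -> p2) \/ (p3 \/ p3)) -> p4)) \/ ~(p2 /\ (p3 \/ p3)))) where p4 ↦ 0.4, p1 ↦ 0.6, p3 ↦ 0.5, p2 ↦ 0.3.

0.40

(p1 -> p1): 0.6 ≤ 0.6, so result = 1
(p3 \/ p3) = max(0.5, 0.5) = 0.5
((p3 \/ p3) /\ p2) = min(0.5, 0.3) = 0.3
(p1 \/ ((p3 \/ p3) /\ p2)) = max(0.6, 0.3) = 0.6
(p1 -> p2): 0.6 > 0.3, so result = 0.3
(p3 \/ p3) = max(0.5, 0.5) = 0.5
((p1 -> p2) \/ (p3 \/ p3)) = max(0.3, 0.5) = 0.5
(((p1 -> p2) \/ (p3 \/ p3)) -> p4): 0.5 > 0.4, so result = 0.4
((p1 \/ ((p3 \/ p3) /\ p2)) -> (((p1 -> p2) \/ (p3 \/ p3)) -> p4)): 0.6 > 0.4, so result = 0.4
(p3 \/ p3) = max(0.5, 0.5) = 0.5
(p2 /\ (p3 \/ p3)) = min(0.3, 0.5) = 0.3
~(p2 /\ (p3 \/ p3)): Gödel ¬ of 0.3 = 0 (operand ≠ 0)
(((p1 \/ ((p3 \/ p3) /\ p2)) -> (((p1 -> p2) \/ (p3 \/ p3)) -> p4)) \/ ~(p2 /\ (p3 \/ p3))) = max(0.4, 0) = 0.4
((p1 -> p1) /\ (((p1 \/ ((p3 \/ p3) /\ p2)) -> (((p1 -> p2) \/ (p3 \/ p3)) -> p4)) \/ ~(p2 /\ (p3 \/ p3)))) = min(1, 0.4) = 0.4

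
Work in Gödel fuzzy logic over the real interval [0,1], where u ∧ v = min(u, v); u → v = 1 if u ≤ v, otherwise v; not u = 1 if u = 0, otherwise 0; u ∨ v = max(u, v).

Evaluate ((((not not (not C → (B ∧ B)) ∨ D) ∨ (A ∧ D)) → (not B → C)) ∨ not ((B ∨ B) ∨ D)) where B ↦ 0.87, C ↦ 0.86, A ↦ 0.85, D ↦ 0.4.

1.00

not C: Gödel ¬ of 0.86 = 0 (operand ≠ 0)
(B ∧ B) = min(0.87, 0.87) = 0.87
(not C → (B ∧ B)): 0 ≤ 0.87, so result = 1
not (not C → (B ∧ B)): Gödel ¬ of 1 = 0 (operand ≠ 0)
not not (not C → (B ∧ B)): Gödel ¬ of 0 = 1 (operand is 0)
(not not (not C → (B ∧ B)) ∨ D) = max(1, 0.4) = 1
(A ∧ D) = min(0.85, 0.4) = 0.4
((not not (not C → (B ∧ B)) ∨ D) ∨ (A ∧ D)) = max(1, 0.4) = 1
not B: Gödel ¬ of 0.87 = 0 (operand ≠ 0)
(not B → C): 0 ≤ 0.86, so result = 1
(((not not (not C → (B ∧ B)) ∨ D) ∨ (A ∧ D)) → (not B → C)): 1 ≤ 1, so result = 1
(B ∨ B) = max(0.87, 0.87) = 0.87
((B ∨ B) ∨ D) = max(0.87, 0.4) = 0.87
not ((B ∨ B) ∨ D): Gödel ¬ of 0.87 = 0 (operand ≠ 0)
((((not not (not C → (B ∧ B)) ∨ D) ∨ (A ∧ D)) → (not B → C)) ∨ not ((B ∨ B) ∨ D)) = max(1, 0) = 1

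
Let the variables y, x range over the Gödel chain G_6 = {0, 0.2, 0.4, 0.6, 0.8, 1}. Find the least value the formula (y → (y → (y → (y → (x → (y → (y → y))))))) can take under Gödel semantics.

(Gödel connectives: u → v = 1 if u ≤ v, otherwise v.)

1.00

Every assignment gives 1. For instance at y = 0, x = 0:
  (y → y): 0 ≤ 0, so result = 1
  (y → (y → y)): 0 ≤ 1, so result = 1
  (x → (y → (y → y))): 0 ≤ 1, so result = 1
  (y → (x → (y → (y → y)))): 0 ≤ 1, so result = 1
  (y → (y → (x → (y → (y → y))))): 0 ≤ 1, so result = 1
  (y → (y → (y → (x → (y → (y → y)))))): 0 ≤ 1, so result = 1
  (y → (y → (y → (y → (x → (y → (y → y))))))): 0 ≤ 1, so result = 1
All 36 assignments give value 1 — the formula is a G_6-tautology.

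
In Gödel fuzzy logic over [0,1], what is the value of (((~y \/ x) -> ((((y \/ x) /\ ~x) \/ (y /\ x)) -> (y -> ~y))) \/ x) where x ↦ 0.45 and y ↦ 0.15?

~y: Gödel ¬ of 0.15 = 0 (operand ≠ 0)
(~y \/ x) = max(0, 0.45) = 0.45
(y \/ x) = max(0.15, 0.45) = 0.45
~x: Gödel ¬ of 0.45 = 0 (operand ≠ 0)
((y \/ x) /\ ~x) = min(0.45, 0) = 0
(y /\ x) = min(0.15, 0.45) = 0.15
(((y \/ x) /\ ~x) \/ (y /\ x)) = max(0, 0.15) = 0.15
~y: Gödel ¬ of 0.15 = 0 (operand ≠ 0)
(y -> ~y): 0.15 > 0, so result = 0
((((y \/ x) /\ ~x) \/ (y /\ x)) -> (y -> ~y)): 0.15 > 0, so result = 0
((~y \/ x) -> ((((y \/ x) /\ ~x) \/ (y /\ x)) -> (y -> ~y))): 0.45 > 0, so result = 0
(((~y \/ x) -> ((((y \/ x) /\ ~x) \/ (y /\ x)) -> (y -> ~y))) \/ x) = max(0, 0.45) = 0.45

0.45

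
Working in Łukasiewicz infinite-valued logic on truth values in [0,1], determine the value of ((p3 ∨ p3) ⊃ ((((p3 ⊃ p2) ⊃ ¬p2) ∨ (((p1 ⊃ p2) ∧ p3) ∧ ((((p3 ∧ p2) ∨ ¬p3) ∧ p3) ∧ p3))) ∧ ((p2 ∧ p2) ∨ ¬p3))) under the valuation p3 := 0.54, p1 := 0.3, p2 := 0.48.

0.94

(p3 ∨ p3) = max(0.54, 0.54) = 0.54
(p3 ⊃ p2): min(1, 1 − 0.54 + 0.48) = 0.94
¬p2: Łukasiewicz ¬ gives 1 − 0.48 = 0.52
((p3 ⊃ p2) ⊃ ¬p2): min(1, 1 − 0.94 + 0.52) = 0.58
(p1 ⊃ p2): min(1, 1 − 0.3 + 0.48) = 1
((p1 ⊃ p2) ∧ p3) = min(1, 0.54) = 0.54
(p3 ∧ p2) = min(0.54, 0.48) = 0.48
¬p3: Łukasiewicz ¬ gives 1 − 0.54 = 0.46
((p3 ∧ p2) ∨ ¬p3) = max(0.48, 0.46) = 0.48
(((p3 ∧ p2) ∨ ¬p3) ∧ p3) = min(0.48, 0.54) = 0.48
((((p3 ∧ p2) ∨ ¬p3) ∧ p3) ∧ p3) = min(0.48, 0.54) = 0.48
(((p1 ⊃ p2) ∧ p3) ∧ ((((p3 ∧ p2) ∨ ¬p3) ∧ p3) ∧ p3)) = min(0.54, 0.48) = 0.48
(((p3 ⊃ p2) ⊃ ¬p2) ∨ (((p1 ⊃ p2) ∧ p3) ∧ ((((p3 ∧ p2) ∨ ¬p3) ∧ p3) ∧ p3))) = max(0.58, 0.48) = 0.58
(p2 ∧ p2) = min(0.48, 0.48) = 0.48
¬p3: Łukasiewicz ¬ gives 1 − 0.54 = 0.46
((p2 ∧ p2) ∨ ¬p3) = max(0.48, 0.46) = 0.48
((((p3 ⊃ p2) ⊃ ¬p2) ∨ (((p1 ⊃ p2) ∧ p3) ∧ ((((p3 ∧ p2) ∨ ¬p3) ∧ p3) ∧ p3))) ∧ ((p2 ∧ p2) ∨ ¬p3)) = min(0.58, 0.48) = 0.48
((p3 ∨ p3) ⊃ ((((p3 ⊃ p2) ⊃ ¬p2) ∨ (((p1 ⊃ p2) ∧ p3) ∧ ((((p3 ∧ p2) ∨ ¬p3) ∧ p3) ∧ p3))) ∧ ((p2 ∧ p2) ∨ ¬p3))): min(1, 1 − 0.54 + 0.48) = 0.94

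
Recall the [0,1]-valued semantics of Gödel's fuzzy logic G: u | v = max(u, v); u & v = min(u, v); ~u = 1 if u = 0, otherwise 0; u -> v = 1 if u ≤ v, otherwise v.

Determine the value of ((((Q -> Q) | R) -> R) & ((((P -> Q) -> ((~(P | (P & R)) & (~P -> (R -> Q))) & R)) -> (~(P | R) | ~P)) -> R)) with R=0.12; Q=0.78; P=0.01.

0.12

(Q -> Q): 0.78 ≤ 0.78, so result = 1
((Q -> Q) | R) = max(1, 0.12) = 1
(((Q -> Q) | R) -> R): 1 > 0.12, so result = 0.12
(P -> Q): 0.01 ≤ 0.78, so result = 1
(P & R) = min(0.01, 0.12) = 0.01
(P | (P & R)) = max(0.01, 0.01) = 0.01
~(P | (P & R)): Gödel ¬ of 0.01 = 0 (operand ≠ 0)
~P: Gödel ¬ of 0.01 = 0 (operand ≠ 0)
(R -> Q): 0.12 ≤ 0.78, so result = 1
(~P -> (R -> Q)): 0 ≤ 1, so result = 1
(~(P | (P & R)) & (~P -> (R -> Q))) = min(0, 1) = 0
((~(P | (P & R)) & (~P -> (R -> Q))) & R) = min(0, 0.12) = 0
((P -> Q) -> ((~(P | (P & R)) & (~P -> (R -> Q))) & R)): 1 > 0, so result = 0
(P | R) = max(0.01, 0.12) = 0.12
~(P | R): Gödel ¬ of 0.12 = 0 (operand ≠ 0)
~P: Gödel ¬ of 0.01 = 0 (operand ≠ 0)
(~(P | R) | ~P) = max(0, 0) = 0
(((P -> Q) -> ((~(P | (P & R)) & (~P -> (R -> Q))) & R)) -> (~(P | R) | ~P)): 0 ≤ 0, so result = 1
((((P -> Q) -> ((~(P | (P & R)) & (~P -> (R -> Q))) & R)) -> (~(P | R) | ~P)) -> R): 1 > 0.12, so result = 0.12
((((Q -> Q) | R) -> R) & ((((P -> Q) -> ((~(P | (P & R)) & (~P -> (R -> Q))) & R)) -> (~(P | R) | ~P)) -> R)) = min(0.12, 0.12) = 0.12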